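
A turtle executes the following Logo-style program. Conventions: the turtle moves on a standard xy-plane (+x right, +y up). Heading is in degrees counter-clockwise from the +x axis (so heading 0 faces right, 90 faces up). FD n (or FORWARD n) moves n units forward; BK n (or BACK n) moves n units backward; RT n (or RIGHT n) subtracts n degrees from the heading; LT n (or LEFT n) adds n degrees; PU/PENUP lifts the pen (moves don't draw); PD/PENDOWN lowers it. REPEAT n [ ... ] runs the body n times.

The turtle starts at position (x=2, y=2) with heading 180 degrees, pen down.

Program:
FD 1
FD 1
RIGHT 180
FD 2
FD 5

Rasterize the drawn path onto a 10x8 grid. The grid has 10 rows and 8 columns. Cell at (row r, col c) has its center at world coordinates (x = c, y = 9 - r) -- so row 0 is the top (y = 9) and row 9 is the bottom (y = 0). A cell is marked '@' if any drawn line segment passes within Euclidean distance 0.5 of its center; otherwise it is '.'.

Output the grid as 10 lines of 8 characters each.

Answer: ........
........
........
........
........
........
........
@@@@@@@@
........
........

Derivation:
Segment 0: (2,2) -> (1,2)
Segment 1: (1,2) -> (0,2)
Segment 2: (0,2) -> (2,2)
Segment 3: (2,2) -> (7,2)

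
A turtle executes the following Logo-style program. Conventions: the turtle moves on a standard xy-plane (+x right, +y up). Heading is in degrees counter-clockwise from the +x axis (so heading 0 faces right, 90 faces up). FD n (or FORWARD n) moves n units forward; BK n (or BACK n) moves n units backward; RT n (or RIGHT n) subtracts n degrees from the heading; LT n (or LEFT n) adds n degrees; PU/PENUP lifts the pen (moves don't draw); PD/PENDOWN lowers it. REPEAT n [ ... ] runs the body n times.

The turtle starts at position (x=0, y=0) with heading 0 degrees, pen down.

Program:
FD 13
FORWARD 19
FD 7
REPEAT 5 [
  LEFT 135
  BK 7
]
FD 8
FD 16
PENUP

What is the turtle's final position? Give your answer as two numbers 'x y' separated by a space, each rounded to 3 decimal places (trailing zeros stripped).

Executing turtle program step by step:
Start: pos=(0,0), heading=0, pen down
FD 13: (0,0) -> (13,0) [heading=0, draw]
FD 19: (13,0) -> (32,0) [heading=0, draw]
FD 7: (32,0) -> (39,0) [heading=0, draw]
REPEAT 5 [
  -- iteration 1/5 --
  LT 135: heading 0 -> 135
  BK 7: (39,0) -> (43.95,-4.95) [heading=135, draw]
  -- iteration 2/5 --
  LT 135: heading 135 -> 270
  BK 7: (43.95,-4.95) -> (43.95,2.05) [heading=270, draw]
  -- iteration 3/5 --
  LT 135: heading 270 -> 45
  BK 7: (43.95,2.05) -> (39,-2.899) [heading=45, draw]
  -- iteration 4/5 --
  LT 135: heading 45 -> 180
  BK 7: (39,-2.899) -> (46,-2.899) [heading=180, draw]
  -- iteration 5/5 --
  LT 135: heading 180 -> 315
  BK 7: (46,-2.899) -> (41.05,2.05) [heading=315, draw]
]
FD 8: (41.05,2.05) -> (46.707,-3.607) [heading=315, draw]
FD 16: (46.707,-3.607) -> (58.021,-14.92) [heading=315, draw]
PU: pen up
Final: pos=(58.021,-14.92), heading=315, 10 segment(s) drawn

Answer: 58.021 -14.92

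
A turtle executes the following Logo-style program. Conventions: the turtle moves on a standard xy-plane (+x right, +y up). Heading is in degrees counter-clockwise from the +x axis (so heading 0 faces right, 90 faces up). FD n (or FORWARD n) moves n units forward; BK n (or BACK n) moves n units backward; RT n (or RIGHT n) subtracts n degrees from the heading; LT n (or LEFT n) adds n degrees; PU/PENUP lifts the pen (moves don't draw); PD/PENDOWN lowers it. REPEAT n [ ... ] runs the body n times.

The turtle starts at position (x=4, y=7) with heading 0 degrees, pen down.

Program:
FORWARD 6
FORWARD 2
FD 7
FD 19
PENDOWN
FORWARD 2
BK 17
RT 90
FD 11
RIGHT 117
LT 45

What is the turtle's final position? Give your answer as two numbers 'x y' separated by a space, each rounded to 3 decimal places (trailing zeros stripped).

Answer: 23 -4

Derivation:
Executing turtle program step by step:
Start: pos=(4,7), heading=0, pen down
FD 6: (4,7) -> (10,7) [heading=0, draw]
FD 2: (10,7) -> (12,7) [heading=0, draw]
FD 7: (12,7) -> (19,7) [heading=0, draw]
FD 19: (19,7) -> (38,7) [heading=0, draw]
PD: pen down
FD 2: (38,7) -> (40,7) [heading=0, draw]
BK 17: (40,7) -> (23,7) [heading=0, draw]
RT 90: heading 0 -> 270
FD 11: (23,7) -> (23,-4) [heading=270, draw]
RT 117: heading 270 -> 153
LT 45: heading 153 -> 198
Final: pos=(23,-4), heading=198, 7 segment(s) drawn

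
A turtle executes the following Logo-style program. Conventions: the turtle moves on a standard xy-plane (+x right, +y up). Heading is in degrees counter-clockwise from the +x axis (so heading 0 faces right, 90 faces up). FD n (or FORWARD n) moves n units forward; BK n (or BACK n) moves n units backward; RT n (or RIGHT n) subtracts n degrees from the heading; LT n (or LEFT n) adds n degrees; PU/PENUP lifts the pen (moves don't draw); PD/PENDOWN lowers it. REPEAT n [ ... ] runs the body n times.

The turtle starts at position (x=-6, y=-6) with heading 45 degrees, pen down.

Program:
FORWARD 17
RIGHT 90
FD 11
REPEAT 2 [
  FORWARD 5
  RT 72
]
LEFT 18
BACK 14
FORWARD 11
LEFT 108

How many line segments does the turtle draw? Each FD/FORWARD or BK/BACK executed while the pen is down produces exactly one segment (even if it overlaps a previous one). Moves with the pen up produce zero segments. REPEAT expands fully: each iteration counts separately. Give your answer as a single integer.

Answer: 6

Derivation:
Executing turtle program step by step:
Start: pos=(-6,-6), heading=45, pen down
FD 17: (-6,-6) -> (6.021,6.021) [heading=45, draw]
RT 90: heading 45 -> 315
FD 11: (6.021,6.021) -> (13.799,-1.757) [heading=315, draw]
REPEAT 2 [
  -- iteration 1/2 --
  FD 5: (13.799,-1.757) -> (17.335,-5.293) [heading=315, draw]
  RT 72: heading 315 -> 243
  -- iteration 2/2 --
  FD 5: (17.335,-5.293) -> (15.065,-9.748) [heading=243, draw]
  RT 72: heading 243 -> 171
]
LT 18: heading 171 -> 189
BK 14: (15.065,-9.748) -> (28.892,-7.558) [heading=189, draw]
FD 11: (28.892,-7.558) -> (18.028,-9.279) [heading=189, draw]
LT 108: heading 189 -> 297
Final: pos=(18.028,-9.279), heading=297, 6 segment(s) drawn
Segments drawn: 6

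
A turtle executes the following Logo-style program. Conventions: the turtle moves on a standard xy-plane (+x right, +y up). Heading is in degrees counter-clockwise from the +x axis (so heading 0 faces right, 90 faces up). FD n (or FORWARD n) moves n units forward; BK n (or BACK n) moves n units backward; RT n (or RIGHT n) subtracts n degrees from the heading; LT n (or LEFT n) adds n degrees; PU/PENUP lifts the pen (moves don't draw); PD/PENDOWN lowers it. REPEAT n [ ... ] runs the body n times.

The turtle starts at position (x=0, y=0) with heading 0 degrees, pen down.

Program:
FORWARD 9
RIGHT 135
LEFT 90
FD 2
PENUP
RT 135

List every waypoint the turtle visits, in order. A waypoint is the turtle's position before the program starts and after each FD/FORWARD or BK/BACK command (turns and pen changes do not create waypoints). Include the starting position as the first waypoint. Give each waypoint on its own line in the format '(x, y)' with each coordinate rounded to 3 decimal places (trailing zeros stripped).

Executing turtle program step by step:
Start: pos=(0,0), heading=0, pen down
FD 9: (0,0) -> (9,0) [heading=0, draw]
RT 135: heading 0 -> 225
LT 90: heading 225 -> 315
FD 2: (9,0) -> (10.414,-1.414) [heading=315, draw]
PU: pen up
RT 135: heading 315 -> 180
Final: pos=(10.414,-1.414), heading=180, 2 segment(s) drawn
Waypoints (3 total):
(0, 0)
(9, 0)
(10.414, -1.414)

Answer: (0, 0)
(9, 0)
(10.414, -1.414)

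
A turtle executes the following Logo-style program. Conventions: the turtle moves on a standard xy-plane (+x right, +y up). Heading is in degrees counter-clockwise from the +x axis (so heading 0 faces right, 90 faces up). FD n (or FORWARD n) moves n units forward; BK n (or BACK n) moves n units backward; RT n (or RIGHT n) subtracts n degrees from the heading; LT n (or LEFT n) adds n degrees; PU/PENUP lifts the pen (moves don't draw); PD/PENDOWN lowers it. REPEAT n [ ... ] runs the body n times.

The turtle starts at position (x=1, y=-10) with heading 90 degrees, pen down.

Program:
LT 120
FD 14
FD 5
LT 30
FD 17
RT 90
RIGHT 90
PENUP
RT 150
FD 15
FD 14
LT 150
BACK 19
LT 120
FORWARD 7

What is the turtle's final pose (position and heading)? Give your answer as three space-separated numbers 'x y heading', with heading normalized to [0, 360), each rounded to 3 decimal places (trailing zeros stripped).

Answer: -40.454 -79.677 180

Derivation:
Executing turtle program step by step:
Start: pos=(1,-10), heading=90, pen down
LT 120: heading 90 -> 210
FD 14: (1,-10) -> (-11.124,-17) [heading=210, draw]
FD 5: (-11.124,-17) -> (-15.454,-19.5) [heading=210, draw]
LT 30: heading 210 -> 240
FD 17: (-15.454,-19.5) -> (-23.954,-34.222) [heading=240, draw]
RT 90: heading 240 -> 150
RT 90: heading 150 -> 60
PU: pen up
RT 150: heading 60 -> 270
FD 15: (-23.954,-34.222) -> (-23.954,-49.222) [heading=270, move]
FD 14: (-23.954,-49.222) -> (-23.954,-63.222) [heading=270, move]
LT 150: heading 270 -> 60
BK 19: (-23.954,-63.222) -> (-33.454,-79.677) [heading=60, move]
LT 120: heading 60 -> 180
FD 7: (-33.454,-79.677) -> (-40.454,-79.677) [heading=180, move]
Final: pos=(-40.454,-79.677), heading=180, 3 segment(s) drawn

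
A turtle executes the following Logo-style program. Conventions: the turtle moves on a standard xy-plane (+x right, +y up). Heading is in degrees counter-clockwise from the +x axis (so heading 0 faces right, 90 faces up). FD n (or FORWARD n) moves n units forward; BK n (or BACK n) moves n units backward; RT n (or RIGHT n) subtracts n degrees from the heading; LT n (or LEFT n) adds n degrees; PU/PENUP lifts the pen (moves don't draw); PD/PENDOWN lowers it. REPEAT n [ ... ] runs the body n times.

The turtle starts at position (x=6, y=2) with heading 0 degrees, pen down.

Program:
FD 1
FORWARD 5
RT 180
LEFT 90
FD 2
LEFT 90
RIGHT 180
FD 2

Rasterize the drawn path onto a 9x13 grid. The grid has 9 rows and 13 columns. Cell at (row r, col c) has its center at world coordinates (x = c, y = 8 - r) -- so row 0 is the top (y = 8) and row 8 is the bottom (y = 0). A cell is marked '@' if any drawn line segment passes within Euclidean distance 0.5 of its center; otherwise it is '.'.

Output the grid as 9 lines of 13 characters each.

Segment 0: (6,2) -> (7,2)
Segment 1: (7,2) -> (12,2)
Segment 2: (12,2) -> (12,0)
Segment 3: (12,0) -> (10,-0)

Answer: .............
.............
.............
.............
.............
.............
......@@@@@@@
............@
..........@@@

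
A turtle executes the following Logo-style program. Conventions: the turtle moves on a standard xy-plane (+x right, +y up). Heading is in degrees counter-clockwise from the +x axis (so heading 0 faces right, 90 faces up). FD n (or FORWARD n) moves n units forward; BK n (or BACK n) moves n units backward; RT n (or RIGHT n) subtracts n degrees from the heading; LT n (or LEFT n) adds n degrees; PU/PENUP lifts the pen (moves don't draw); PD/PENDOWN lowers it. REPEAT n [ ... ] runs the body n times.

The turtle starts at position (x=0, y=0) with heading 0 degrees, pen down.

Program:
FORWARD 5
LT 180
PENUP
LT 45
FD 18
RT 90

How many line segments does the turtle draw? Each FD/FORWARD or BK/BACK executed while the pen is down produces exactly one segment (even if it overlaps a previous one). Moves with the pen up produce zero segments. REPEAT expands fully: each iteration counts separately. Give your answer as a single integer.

Executing turtle program step by step:
Start: pos=(0,0), heading=0, pen down
FD 5: (0,0) -> (5,0) [heading=0, draw]
LT 180: heading 0 -> 180
PU: pen up
LT 45: heading 180 -> 225
FD 18: (5,0) -> (-7.728,-12.728) [heading=225, move]
RT 90: heading 225 -> 135
Final: pos=(-7.728,-12.728), heading=135, 1 segment(s) drawn
Segments drawn: 1

Answer: 1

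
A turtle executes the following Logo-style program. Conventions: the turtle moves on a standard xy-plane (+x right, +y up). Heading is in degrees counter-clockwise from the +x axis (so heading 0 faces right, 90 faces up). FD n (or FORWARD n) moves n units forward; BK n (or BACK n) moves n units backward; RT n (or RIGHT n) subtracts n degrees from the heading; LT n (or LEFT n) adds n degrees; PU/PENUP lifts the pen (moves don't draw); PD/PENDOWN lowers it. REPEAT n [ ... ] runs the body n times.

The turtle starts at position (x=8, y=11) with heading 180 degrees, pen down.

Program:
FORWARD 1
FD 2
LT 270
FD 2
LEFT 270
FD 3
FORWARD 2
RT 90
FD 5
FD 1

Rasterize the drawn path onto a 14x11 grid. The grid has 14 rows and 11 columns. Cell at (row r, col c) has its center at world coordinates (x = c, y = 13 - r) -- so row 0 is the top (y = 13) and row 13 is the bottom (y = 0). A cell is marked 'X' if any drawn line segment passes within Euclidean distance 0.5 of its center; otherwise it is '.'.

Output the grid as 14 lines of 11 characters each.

Segment 0: (8,11) -> (7,11)
Segment 1: (7,11) -> (5,11)
Segment 2: (5,11) -> (5,13)
Segment 3: (5,13) -> (8,13)
Segment 4: (8,13) -> (10,13)
Segment 5: (10,13) -> (10,8)
Segment 6: (10,8) -> (10,7)

Answer: .....XXXXXX
.....X....X
.....XXXX.X
..........X
..........X
..........X
..........X
...........
...........
...........
...........
...........
...........
...........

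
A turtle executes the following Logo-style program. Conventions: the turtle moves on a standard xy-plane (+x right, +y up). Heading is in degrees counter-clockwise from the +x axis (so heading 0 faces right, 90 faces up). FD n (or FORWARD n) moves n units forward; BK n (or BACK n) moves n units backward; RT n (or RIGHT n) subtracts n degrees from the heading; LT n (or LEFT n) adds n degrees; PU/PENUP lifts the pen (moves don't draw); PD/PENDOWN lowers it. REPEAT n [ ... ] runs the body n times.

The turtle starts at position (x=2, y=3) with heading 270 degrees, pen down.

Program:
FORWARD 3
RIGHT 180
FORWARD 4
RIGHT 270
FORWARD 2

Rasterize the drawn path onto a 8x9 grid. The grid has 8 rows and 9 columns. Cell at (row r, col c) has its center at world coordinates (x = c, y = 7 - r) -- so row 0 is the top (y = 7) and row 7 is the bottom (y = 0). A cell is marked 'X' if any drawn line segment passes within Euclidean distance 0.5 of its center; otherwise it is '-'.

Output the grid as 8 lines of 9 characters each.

Segment 0: (2,3) -> (2,0)
Segment 1: (2,0) -> (2,4)
Segment 2: (2,4) -> (-0,4)

Answer: ---------
---------
---------
XXX------
--X------
--X------
--X------
--X------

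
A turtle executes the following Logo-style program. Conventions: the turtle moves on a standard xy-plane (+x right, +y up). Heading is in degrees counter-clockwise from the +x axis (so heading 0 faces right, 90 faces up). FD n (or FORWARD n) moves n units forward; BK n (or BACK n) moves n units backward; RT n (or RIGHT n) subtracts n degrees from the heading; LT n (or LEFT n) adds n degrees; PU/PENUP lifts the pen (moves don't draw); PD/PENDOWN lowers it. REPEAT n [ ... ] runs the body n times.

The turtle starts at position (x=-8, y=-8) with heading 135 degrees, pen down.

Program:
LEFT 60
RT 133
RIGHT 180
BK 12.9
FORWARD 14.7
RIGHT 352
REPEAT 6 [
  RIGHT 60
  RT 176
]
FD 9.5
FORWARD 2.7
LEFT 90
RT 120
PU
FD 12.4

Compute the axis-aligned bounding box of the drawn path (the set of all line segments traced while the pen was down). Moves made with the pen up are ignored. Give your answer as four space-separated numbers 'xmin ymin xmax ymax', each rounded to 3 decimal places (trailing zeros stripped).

Answer: -8.845 -21.76 -1.944 3.39

Derivation:
Executing turtle program step by step:
Start: pos=(-8,-8), heading=135, pen down
LT 60: heading 135 -> 195
RT 133: heading 195 -> 62
RT 180: heading 62 -> 242
BK 12.9: (-8,-8) -> (-1.944,3.39) [heading=242, draw]
FD 14.7: (-1.944,3.39) -> (-8.845,-9.589) [heading=242, draw]
RT 352: heading 242 -> 250
REPEAT 6 [
  -- iteration 1/6 --
  RT 60: heading 250 -> 190
  RT 176: heading 190 -> 14
  -- iteration 2/6 --
  RT 60: heading 14 -> 314
  RT 176: heading 314 -> 138
  -- iteration 3/6 --
  RT 60: heading 138 -> 78
  RT 176: heading 78 -> 262
  -- iteration 4/6 --
  RT 60: heading 262 -> 202
  RT 176: heading 202 -> 26
  -- iteration 5/6 --
  RT 60: heading 26 -> 326
  RT 176: heading 326 -> 150
  -- iteration 6/6 --
  RT 60: heading 150 -> 90
  RT 176: heading 90 -> 274
]
FD 9.5: (-8.845,-9.589) -> (-8.182,-19.066) [heading=274, draw]
FD 2.7: (-8.182,-19.066) -> (-7.994,-21.76) [heading=274, draw]
LT 90: heading 274 -> 4
RT 120: heading 4 -> 244
PU: pen up
FD 12.4: (-7.994,-21.76) -> (-13.43,-32.905) [heading=244, move]
Final: pos=(-13.43,-32.905), heading=244, 4 segment(s) drawn

Segment endpoints: x in {-8.845, -8.182, -8, -7.994, -1.944}, y in {-21.76, -19.066, -9.589, -8, 3.39}
xmin=-8.845, ymin=-21.76, xmax=-1.944, ymax=3.39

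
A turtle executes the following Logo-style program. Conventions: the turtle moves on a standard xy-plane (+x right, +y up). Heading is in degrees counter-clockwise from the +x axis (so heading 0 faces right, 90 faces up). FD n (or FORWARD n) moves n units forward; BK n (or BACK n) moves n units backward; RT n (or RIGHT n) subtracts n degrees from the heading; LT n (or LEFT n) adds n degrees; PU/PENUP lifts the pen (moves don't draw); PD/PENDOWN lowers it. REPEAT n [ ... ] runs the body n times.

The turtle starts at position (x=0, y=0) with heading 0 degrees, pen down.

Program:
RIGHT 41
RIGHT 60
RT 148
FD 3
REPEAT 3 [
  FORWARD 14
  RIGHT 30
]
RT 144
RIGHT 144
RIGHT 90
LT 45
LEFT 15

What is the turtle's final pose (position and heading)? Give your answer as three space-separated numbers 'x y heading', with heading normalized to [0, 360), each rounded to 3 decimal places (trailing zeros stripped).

Executing turtle program step by step:
Start: pos=(0,0), heading=0, pen down
RT 41: heading 0 -> 319
RT 60: heading 319 -> 259
RT 148: heading 259 -> 111
FD 3: (0,0) -> (-1.075,2.801) [heading=111, draw]
REPEAT 3 [
  -- iteration 1/3 --
  FD 14: (-1.075,2.801) -> (-6.092,15.871) [heading=111, draw]
  RT 30: heading 111 -> 81
  -- iteration 2/3 --
  FD 14: (-6.092,15.871) -> (-3.902,29.699) [heading=81, draw]
  RT 30: heading 81 -> 51
  -- iteration 3/3 --
  FD 14: (-3.902,29.699) -> (4.908,40.579) [heading=51, draw]
  RT 30: heading 51 -> 21
]
RT 144: heading 21 -> 237
RT 144: heading 237 -> 93
RT 90: heading 93 -> 3
LT 45: heading 3 -> 48
LT 15: heading 48 -> 63
Final: pos=(4.908,40.579), heading=63, 4 segment(s) drawn

Answer: 4.908 40.579 63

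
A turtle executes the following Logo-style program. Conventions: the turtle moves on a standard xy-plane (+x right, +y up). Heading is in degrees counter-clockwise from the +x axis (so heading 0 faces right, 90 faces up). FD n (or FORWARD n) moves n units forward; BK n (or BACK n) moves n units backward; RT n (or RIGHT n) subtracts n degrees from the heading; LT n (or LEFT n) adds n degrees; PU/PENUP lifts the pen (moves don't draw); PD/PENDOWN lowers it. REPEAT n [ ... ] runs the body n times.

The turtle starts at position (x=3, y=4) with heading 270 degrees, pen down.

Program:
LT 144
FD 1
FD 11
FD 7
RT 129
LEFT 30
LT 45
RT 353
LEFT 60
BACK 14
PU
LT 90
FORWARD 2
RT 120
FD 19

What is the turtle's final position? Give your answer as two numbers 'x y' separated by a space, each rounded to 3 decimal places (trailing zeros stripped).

Answer: 22.031 18.7

Derivation:
Executing turtle program step by step:
Start: pos=(3,4), heading=270, pen down
LT 144: heading 270 -> 54
FD 1: (3,4) -> (3.588,4.809) [heading=54, draw]
FD 11: (3.588,4.809) -> (10.053,13.708) [heading=54, draw]
FD 7: (10.053,13.708) -> (14.168,19.371) [heading=54, draw]
RT 129: heading 54 -> 285
LT 30: heading 285 -> 315
LT 45: heading 315 -> 0
RT 353: heading 0 -> 7
LT 60: heading 7 -> 67
BK 14: (14.168,19.371) -> (8.698,6.484) [heading=67, draw]
PU: pen up
LT 90: heading 67 -> 157
FD 2: (8.698,6.484) -> (6.857,7.266) [heading=157, move]
RT 120: heading 157 -> 37
FD 19: (6.857,7.266) -> (22.031,18.7) [heading=37, move]
Final: pos=(22.031,18.7), heading=37, 4 segment(s) drawn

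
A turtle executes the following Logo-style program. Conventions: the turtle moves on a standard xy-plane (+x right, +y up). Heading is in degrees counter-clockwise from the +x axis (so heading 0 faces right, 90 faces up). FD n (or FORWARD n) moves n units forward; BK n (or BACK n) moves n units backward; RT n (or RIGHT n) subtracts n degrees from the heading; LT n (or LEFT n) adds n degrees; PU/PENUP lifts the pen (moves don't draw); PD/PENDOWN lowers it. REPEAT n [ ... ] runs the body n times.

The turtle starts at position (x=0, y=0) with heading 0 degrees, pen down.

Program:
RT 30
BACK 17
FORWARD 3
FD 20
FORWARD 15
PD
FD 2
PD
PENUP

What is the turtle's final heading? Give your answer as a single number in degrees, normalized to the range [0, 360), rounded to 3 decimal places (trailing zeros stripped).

Executing turtle program step by step:
Start: pos=(0,0), heading=0, pen down
RT 30: heading 0 -> 330
BK 17: (0,0) -> (-14.722,8.5) [heading=330, draw]
FD 3: (-14.722,8.5) -> (-12.124,7) [heading=330, draw]
FD 20: (-12.124,7) -> (5.196,-3) [heading=330, draw]
FD 15: (5.196,-3) -> (18.187,-10.5) [heading=330, draw]
PD: pen down
FD 2: (18.187,-10.5) -> (19.919,-11.5) [heading=330, draw]
PD: pen down
PU: pen up
Final: pos=(19.919,-11.5), heading=330, 5 segment(s) drawn

Answer: 330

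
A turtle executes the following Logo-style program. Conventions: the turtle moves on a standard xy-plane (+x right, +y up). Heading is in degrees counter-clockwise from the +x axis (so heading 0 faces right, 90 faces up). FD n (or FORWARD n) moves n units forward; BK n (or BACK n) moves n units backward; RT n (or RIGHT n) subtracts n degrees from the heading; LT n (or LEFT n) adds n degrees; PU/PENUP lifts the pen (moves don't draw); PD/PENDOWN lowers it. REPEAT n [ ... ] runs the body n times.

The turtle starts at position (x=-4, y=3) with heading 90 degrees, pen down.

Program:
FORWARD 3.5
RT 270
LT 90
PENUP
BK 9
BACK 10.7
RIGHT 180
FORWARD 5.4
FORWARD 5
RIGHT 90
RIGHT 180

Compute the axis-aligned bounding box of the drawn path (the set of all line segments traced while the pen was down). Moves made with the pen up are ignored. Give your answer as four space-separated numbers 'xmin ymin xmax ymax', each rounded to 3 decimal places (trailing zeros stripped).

Executing turtle program step by step:
Start: pos=(-4,3), heading=90, pen down
FD 3.5: (-4,3) -> (-4,6.5) [heading=90, draw]
RT 270: heading 90 -> 180
LT 90: heading 180 -> 270
PU: pen up
BK 9: (-4,6.5) -> (-4,15.5) [heading=270, move]
BK 10.7: (-4,15.5) -> (-4,26.2) [heading=270, move]
RT 180: heading 270 -> 90
FD 5.4: (-4,26.2) -> (-4,31.6) [heading=90, move]
FD 5: (-4,31.6) -> (-4,36.6) [heading=90, move]
RT 90: heading 90 -> 0
RT 180: heading 0 -> 180
Final: pos=(-4,36.6), heading=180, 1 segment(s) drawn

Segment endpoints: x in {-4}, y in {3, 6.5}
xmin=-4, ymin=3, xmax=-4, ymax=6.5

Answer: -4 3 -4 6.5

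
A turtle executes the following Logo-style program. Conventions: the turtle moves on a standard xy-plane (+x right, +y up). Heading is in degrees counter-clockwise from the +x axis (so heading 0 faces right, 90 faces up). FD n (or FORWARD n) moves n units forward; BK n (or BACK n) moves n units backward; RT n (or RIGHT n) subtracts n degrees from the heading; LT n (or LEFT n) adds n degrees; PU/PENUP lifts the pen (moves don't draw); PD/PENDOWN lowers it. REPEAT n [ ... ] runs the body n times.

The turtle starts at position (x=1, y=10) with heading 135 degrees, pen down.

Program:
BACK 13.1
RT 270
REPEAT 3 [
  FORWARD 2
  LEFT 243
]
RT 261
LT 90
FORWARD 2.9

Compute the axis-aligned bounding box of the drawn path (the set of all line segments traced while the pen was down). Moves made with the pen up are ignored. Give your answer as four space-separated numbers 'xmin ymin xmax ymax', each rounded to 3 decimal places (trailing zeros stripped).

Answer: 1 -0.677 11.523 10

Derivation:
Executing turtle program step by step:
Start: pos=(1,10), heading=135, pen down
BK 13.1: (1,10) -> (10.263,0.737) [heading=135, draw]
RT 270: heading 135 -> 225
REPEAT 3 [
  -- iteration 1/3 --
  FD 2: (10.263,0.737) -> (8.849,-0.677) [heading=225, draw]
  LT 243: heading 225 -> 108
  -- iteration 2/3 --
  FD 2: (8.849,-0.677) -> (8.231,1.225) [heading=108, draw]
  LT 243: heading 108 -> 351
  -- iteration 3/3 --
  FD 2: (8.231,1.225) -> (10.206,0.912) [heading=351, draw]
  LT 243: heading 351 -> 234
]
RT 261: heading 234 -> 333
LT 90: heading 333 -> 63
FD 2.9: (10.206,0.912) -> (11.523,3.496) [heading=63, draw]
Final: pos=(11.523,3.496), heading=63, 5 segment(s) drawn

Segment endpoints: x in {1, 8.231, 8.849, 10.206, 10.263, 11.523}, y in {-0.677, 0.737, 0.912, 1.225, 3.496, 10}
xmin=1, ymin=-0.677, xmax=11.523, ymax=10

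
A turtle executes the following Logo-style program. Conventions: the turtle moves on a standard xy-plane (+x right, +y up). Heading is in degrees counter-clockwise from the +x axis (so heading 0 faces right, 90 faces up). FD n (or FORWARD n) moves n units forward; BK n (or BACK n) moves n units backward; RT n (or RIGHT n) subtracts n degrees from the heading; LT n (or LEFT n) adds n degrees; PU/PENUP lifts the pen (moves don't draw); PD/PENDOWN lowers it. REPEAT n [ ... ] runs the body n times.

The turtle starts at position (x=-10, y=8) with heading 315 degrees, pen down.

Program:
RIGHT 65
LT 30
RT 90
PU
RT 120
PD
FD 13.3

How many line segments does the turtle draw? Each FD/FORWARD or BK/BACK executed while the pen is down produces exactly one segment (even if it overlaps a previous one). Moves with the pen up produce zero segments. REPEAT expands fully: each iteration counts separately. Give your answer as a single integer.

Executing turtle program step by step:
Start: pos=(-10,8), heading=315, pen down
RT 65: heading 315 -> 250
LT 30: heading 250 -> 280
RT 90: heading 280 -> 190
PU: pen up
RT 120: heading 190 -> 70
PD: pen down
FD 13.3: (-10,8) -> (-5.451,20.498) [heading=70, draw]
Final: pos=(-5.451,20.498), heading=70, 1 segment(s) drawn
Segments drawn: 1

Answer: 1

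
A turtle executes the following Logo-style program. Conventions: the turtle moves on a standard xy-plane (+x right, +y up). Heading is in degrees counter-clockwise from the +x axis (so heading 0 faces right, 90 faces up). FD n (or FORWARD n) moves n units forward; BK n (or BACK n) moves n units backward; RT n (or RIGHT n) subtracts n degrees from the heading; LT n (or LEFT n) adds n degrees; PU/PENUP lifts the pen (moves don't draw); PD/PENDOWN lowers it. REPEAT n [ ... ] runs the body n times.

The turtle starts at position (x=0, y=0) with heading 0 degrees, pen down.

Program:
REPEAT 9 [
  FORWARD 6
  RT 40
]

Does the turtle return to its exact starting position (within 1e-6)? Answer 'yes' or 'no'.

Executing turtle program step by step:
Start: pos=(0,0), heading=0, pen down
REPEAT 9 [
  -- iteration 1/9 --
  FD 6: (0,0) -> (6,0) [heading=0, draw]
  RT 40: heading 0 -> 320
  -- iteration 2/9 --
  FD 6: (6,0) -> (10.596,-3.857) [heading=320, draw]
  RT 40: heading 320 -> 280
  -- iteration 3/9 --
  FD 6: (10.596,-3.857) -> (11.638,-9.766) [heading=280, draw]
  RT 40: heading 280 -> 240
  -- iteration 4/9 --
  FD 6: (11.638,-9.766) -> (8.638,-14.962) [heading=240, draw]
  RT 40: heading 240 -> 200
  -- iteration 5/9 --
  FD 6: (8.638,-14.962) -> (3,-17.014) [heading=200, draw]
  RT 40: heading 200 -> 160
  -- iteration 6/9 --
  FD 6: (3,-17.014) -> (-2.638,-14.962) [heading=160, draw]
  RT 40: heading 160 -> 120
  -- iteration 7/9 --
  FD 6: (-2.638,-14.962) -> (-5.638,-9.766) [heading=120, draw]
  RT 40: heading 120 -> 80
  -- iteration 8/9 --
  FD 6: (-5.638,-9.766) -> (-4.596,-3.857) [heading=80, draw]
  RT 40: heading 80 -> 40
  -- iteration 9/9 --
  FD 6: (-4.596,-3.857) -> (0,0) [heading=40, draw]
  RT 40: heading 40 -> 0
]
Final: pos=(0,0), heading=0, 9 segment(s) drawn

Start position: (0, 0)
Final position: (0, 0)
Distance = 0; < 1e-6 -> CLOSED

Answer: yes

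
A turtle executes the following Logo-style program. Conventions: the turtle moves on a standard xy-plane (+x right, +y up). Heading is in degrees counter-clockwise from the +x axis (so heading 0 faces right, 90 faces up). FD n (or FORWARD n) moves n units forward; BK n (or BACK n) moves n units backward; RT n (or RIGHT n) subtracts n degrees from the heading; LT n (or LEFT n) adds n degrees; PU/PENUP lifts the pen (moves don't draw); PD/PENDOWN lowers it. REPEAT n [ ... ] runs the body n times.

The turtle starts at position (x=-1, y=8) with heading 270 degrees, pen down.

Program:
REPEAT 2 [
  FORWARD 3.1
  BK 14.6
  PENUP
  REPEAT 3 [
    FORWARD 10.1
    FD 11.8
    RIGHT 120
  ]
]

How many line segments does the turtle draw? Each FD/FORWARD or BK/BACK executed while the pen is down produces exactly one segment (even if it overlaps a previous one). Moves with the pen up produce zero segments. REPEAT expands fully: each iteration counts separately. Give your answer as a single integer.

Answer: 2

Derivation:
Executing turtle program step by step:
Start: pos=(-1,8), heading=270, pen down
REPEAT 2 [
  -- iteration 1/2 --
  FD 3.1: (-1,8) -> (-1,4.9) [heading=270, draw]
  BK 14.6: (-1,4.9) -> (-1,19.5) [heading=270, draw]
  PU: pen up
  REPEAT 3 [
    -- iteration 1/3 --
    FD 10.1: (-1,19.5) -> (-1,9.4) [heading=270, move]
    FD 11.8: (-1,9.4) -> (-1,-2.4) [heading=270, move]
    RT 120: heading 270 -> 150
    -- iteration 2/3 --
    FD 10.1: (-1,-2.4) -> (-9.747,2.65) [heading=150, move]
    FD 11.8: (-9.747,2.65) -> (-19.966,8.55) [heading=150, move]
    RT 120: heading 150 -> 30
    -- iteration 3/3 --
    FD 10.1: (-19.966,8.55) -> (-11.219,13.6) [heading=30, move]
    FD 11.8: (-11.219,13.6) -> (-1,19.5) [heading=30, move]
    RT 120: heading 30 -> 270
  ]
  -- iteration 2/2 --
  FD 3.1: (-1,19.5) -> (-1,16.4) [heading=270, move]
  BK 14.6: (-1,16.4) -> (-1,31) [heading=270, move]
  PU: pen up
  REPEAT 3 [
    -- iteration 1/3 --
    FD 10.1: (-1,31) -> (-1,20.9) [heading=270, move]
    FD 11.8: (-1,20.9) -> (-1,9.1) [heading=270, move]
    RT 120: heading 270 -> 150
    -- iteration 2/3 --
    FD 10.1: (-1,9.1) -> (-9.747,14.15) [heading=150, move]
    FD 11.8: (-9.747,14.15) -> (-19.966,20.05) [heading=150, move]
    RT 120: heading 150 -> 30
    -- iteration 3/3 --
    FD 10.1: (-19.966,20.05) -> (-11.219,25.1) [heading=30, move]
    FD 11.8: (-11.219,25.1) -> (-1,31) [heading=30, move]
    RT 120: heading 30 -> 270
  ]
]
Final: pos=(-1,31), heading=270, 2 segment(s) drawn
Segments drawn: 2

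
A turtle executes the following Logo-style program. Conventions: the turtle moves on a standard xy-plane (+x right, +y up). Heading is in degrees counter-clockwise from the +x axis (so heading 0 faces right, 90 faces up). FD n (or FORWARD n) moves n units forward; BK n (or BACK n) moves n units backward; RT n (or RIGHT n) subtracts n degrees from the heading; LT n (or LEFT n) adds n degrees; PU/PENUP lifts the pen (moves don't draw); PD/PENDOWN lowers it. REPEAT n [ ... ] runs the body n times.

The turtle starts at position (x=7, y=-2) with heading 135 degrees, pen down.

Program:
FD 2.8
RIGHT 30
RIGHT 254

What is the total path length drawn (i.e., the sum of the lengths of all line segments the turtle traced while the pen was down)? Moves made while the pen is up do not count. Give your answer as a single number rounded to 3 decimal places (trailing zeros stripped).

Executing turtle program step by step:
Start: pos=(7,-2), heading=135, pen down
FD 2.8: (7,-2) -> (5.02,-0.02) [heading=135, draw]
RT 30: heading 135 -> 105
RT 254: heading 105 -> 211
Final: pos=(5.02,-0.02), heading=211, 1 segment(s) drawn

Segment lengths:
  seg 1: (7,-2) -> (5.02,-0.02), length = 2.8
Total = 2.8

Answer: 2.8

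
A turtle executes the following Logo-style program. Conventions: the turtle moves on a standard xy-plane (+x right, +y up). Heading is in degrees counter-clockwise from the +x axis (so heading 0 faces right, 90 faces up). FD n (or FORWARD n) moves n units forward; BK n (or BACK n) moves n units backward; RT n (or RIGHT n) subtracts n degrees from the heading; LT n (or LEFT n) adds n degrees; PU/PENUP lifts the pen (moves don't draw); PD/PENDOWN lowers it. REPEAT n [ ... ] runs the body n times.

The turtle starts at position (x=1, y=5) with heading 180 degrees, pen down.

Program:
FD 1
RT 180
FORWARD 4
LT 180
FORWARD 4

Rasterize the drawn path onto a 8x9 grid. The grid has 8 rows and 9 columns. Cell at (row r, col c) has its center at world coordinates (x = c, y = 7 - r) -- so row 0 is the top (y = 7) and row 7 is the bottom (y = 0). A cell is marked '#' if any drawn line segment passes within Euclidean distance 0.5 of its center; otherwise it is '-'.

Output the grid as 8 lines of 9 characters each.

Segment 0: (1,5) -> (0,5)
Segment 1: (0,5) -> (4,5)
Segment 2: (4,5) -> (0,5)

Answer: ---------
---------
#####----
---------
---------
---------
---------
---------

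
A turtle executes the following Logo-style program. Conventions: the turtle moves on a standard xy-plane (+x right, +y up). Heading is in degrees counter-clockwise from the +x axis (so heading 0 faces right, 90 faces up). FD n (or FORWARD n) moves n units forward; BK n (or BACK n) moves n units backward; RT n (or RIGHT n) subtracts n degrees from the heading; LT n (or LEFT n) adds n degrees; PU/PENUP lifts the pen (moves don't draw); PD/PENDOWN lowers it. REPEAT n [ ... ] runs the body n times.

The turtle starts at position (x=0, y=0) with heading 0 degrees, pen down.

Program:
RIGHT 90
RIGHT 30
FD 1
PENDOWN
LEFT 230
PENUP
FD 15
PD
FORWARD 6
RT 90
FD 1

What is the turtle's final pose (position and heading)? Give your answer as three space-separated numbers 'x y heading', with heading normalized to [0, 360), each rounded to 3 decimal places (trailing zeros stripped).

Executing turtle program step by step:
Start: pos=(0,0), heading=0, pen down
RT 90: heading 0 -> 270
RT 30: heading 270 -> 240
FD 1: (0,0) -> (-0.5,-0.866) [heading=240, draw]
PD: pen down
LT 230: heading 240 -> 110
PU: pen up
FD 15: (-0.5,-0.866) -> (-5.63,13.229) [heading=110, move]
PD: pen down
FD 6: (-5.63,13.229) -> (-7.682,18.868) [heading=110, draw]
RT 90: heading 110 -> 20
FD 1: (-7.682,18.868) -> (-6.743,19.21) [heading=20, draw]
Final: pos=(-6.743,19.21), heading=20, 3 segment(s) drawn

Answer: -6.743 19.21 20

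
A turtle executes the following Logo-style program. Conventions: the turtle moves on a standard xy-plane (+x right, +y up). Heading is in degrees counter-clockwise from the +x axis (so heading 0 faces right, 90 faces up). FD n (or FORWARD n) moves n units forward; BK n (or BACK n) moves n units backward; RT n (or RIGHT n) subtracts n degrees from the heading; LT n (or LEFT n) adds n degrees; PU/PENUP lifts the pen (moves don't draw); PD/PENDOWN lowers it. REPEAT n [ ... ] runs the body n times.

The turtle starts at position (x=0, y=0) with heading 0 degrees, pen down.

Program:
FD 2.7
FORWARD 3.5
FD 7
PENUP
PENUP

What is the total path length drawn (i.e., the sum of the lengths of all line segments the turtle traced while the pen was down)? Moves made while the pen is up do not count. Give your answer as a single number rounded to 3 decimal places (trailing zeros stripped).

Answer: 13.2

Derivation:
Executing turtle program step by step:
Start: pos=(0,0), heading=0, pen down
FD 2.7: (0,0) -> (2.7,0) [heading=0, draw]
FD 3.5: (2.7,0) -> (6.2,0) [heading=0, draw]
FD 7: (6.2,0) -> (13.2,0) [heading=0, draw]
PU: pen up
PU: pen up
Final: pos=(13.2,0), heading=0, 3 segment(s) drawn

Segment lengths:
  seg 1: (0,0) -> (2.7,0), length = 2.7
  seg 2: (2.7,0) -> (6.2,0), length = 3.5
  seg 3: (6.2,0) -> (13.2,0), length = 7
Total = 13.2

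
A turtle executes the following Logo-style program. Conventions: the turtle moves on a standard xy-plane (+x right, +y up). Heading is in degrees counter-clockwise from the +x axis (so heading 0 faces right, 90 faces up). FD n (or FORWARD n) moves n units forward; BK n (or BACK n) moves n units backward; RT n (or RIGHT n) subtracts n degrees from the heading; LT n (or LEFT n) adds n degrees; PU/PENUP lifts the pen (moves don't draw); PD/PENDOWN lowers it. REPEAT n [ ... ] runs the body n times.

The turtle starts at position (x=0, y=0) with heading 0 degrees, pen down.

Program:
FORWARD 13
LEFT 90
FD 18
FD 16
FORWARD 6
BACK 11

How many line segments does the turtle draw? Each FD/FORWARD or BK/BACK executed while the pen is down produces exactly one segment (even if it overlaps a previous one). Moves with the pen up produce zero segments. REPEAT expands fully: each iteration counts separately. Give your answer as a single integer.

Executing turtle program step by step:
Start: pos=(0,0), heading=0, pen down
FD 13: (0,0) -> (13,0) [heading=0, draw]
LT 90: heading 0 -> 90
FD 18: (13,0) -> (13,18) [heading=90, draw]
FD 16: (13,18) -> (13,34) [heading=90, draw]
FD 6: (13,34) -> (13,40) [heading=90, draw]
BK 11: (13,40) -> (13,29) [heading=90, draw]
Final: pos=(13,29), heading=90, 5 segment(s) drawn
Segments drawn: 5

Answer: 5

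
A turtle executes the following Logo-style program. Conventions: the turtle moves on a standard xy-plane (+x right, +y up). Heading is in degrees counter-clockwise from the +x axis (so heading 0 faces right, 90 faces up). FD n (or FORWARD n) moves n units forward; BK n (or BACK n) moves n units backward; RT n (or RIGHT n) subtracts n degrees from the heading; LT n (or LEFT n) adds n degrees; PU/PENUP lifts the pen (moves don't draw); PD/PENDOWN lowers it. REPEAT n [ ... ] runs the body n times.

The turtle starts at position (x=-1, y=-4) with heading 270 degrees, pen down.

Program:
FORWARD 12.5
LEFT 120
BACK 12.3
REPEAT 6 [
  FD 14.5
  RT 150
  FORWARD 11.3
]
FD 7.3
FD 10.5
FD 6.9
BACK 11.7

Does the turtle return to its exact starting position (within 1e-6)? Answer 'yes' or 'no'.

Executing turtle program step by step:
Start: pos=(-1,-4), heading=270, pen down
FD 12.5: (-1,-4) -> (-1,-16.5) [heading=270, draw]
LT 120: heading 270 -> 30
BK 12.3: (-1,-16.5) -> (-11.652,-22.65) [heading=30, draw]
REPEAT 6 [
  -- iteration 1/6 --
  FD 14.5: (-11.652,-22.65) -> (0.905,-15.4) [heading=30, draw]
  RT 150: heading 30 -> 240
  FD 11.3: (0.905,-15.4) -> (-4.745,-25.186) [heading=240, draw]
  -- iteration 2/6 --
  FD 14.5: (-4.745,-25.186) -> (-11.995,-37.743) [heading=240, draw]
  RT 150: heading 240 -> 90
  FD 11.3: (-11.995,-37.743) -> (-11.995,-26.443) [heading=90, draw]
  -- iteration 3/6 --
  FD 14.5: (-11.995,-26.443) -> (-11.995,-11.943) [heading=90, draw]
  RT 150: heading 90 -> 300
  FD 11.3: (-11.995,-11.943) -> (-6.345,-21.73) [heading=300, draw]
  -- iteration 4/6 --
  FD 14.5: (-6.345,-21.73) -> (0.905,-34.287) [heading=300, draw]
  RT 150: heading 300 -> 150
  FD 11.3: (0.905,-34.287) -> (-8.881,-28.637) [heading=150, draw]
  -- iteration 5/6 --
  FD 14.5: (-8.881,-28.637) -> (-21.438,-21.387) [heading=150, draw]
  RT 150: heading 150 -> 0
  FD 11.3: (-21.438,-21.387) -> (-10.138,-21.387) [heading=0, draw]
  -- iteration 6/6 --
  FD 14.5: (-10.138,-21.387) -> (4.362,-21.387) [heading=0, draw]
  RT 150: heading 0 -> 210
  FD 11.3: (4.362,-21.387) -> (-5.424,-27.037) [heading=210, draw]
]
FD 7.3: (-5.424,-27.037) -> (-11.746,-30.687) [heading=210, draw]
FD 10.5: (-11.746,-30.687) -> (-20.84,-35.937) [heading=210, draw]
FD 6.9: (-20.84,-35.937) -> (-26.815,-39.387) [heading=210, draw]
BK 11.7: (-26.815,-39.387) -> (-16.683,-33.537) [heading=210, draw]
Final: pos=(-16.683,-33.537), heading=210, 18 segment(s) drawn

Start position: (-1, -4)
Final position: (-16.683, -33.537)
Distance = 33.442; >= 1e-6 -> NOT closed

Answer: no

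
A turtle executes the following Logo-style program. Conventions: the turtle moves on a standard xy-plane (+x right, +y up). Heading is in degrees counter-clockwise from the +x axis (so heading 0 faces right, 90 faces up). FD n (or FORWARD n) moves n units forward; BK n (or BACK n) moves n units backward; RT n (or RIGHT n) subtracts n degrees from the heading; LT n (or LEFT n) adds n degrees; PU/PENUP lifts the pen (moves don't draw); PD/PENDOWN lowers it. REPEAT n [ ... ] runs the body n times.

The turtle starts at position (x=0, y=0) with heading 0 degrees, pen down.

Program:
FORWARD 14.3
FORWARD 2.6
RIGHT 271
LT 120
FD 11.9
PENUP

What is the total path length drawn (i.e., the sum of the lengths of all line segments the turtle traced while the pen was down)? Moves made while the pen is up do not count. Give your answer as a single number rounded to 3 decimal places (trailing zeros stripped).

Answer: 28.8

Derivation:
Executing turtle program step by step:
Start: pos=(0,0), heading=0, pen down
FD 14.3: (0,0) -> (14.3,0) [heading=0, draw]
FD 2.6: (14.3,0) -> (16.9,0) [heading=0, draw]
RT 271: heading 0 -> 89
LT 120: heading 89 -> 209
FD 11.9: (16.9,0) -> (6.492,-5.769) [heading=209, draw]
PU: pen up
Final: pos=(6.492,-5.769), heading=209, 3 segment(s) drawn

Segment lengths:
  seg 1: (0,0) -> (14.3,0), length = 14.3
  seg 2: (14.3,0) -> (16.9,0), length = 2.6
  seg 3: (16.9,0) -> (6.492,-5.769), length = 11.9
Total = 28.8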